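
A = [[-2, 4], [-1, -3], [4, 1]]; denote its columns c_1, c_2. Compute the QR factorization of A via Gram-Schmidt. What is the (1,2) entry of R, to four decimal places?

r_{12} = -0.2182

c_1 = (-2, -1, 4); ‖c_1‖ = 4.5826, so e_1 = (-0.4364, -0.2182, 0.8729).
r_{12} = e_1·c_2 = -0.2182.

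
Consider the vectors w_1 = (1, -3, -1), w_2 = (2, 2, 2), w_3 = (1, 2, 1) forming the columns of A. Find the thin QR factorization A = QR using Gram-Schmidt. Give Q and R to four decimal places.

Q = [[0.3015, 0.8616, 0.4082], [-0.9045, 0.1231, 0.4082], [-0.3015, 0.4924, -0.8165]], R = [[3.3166, -1.8091, -1.8091], [0.0000, 2.9542, 1.6002], [0.0000, 0.0000, 0.4082]]

w_1 = (1, -3, -1); ‖w_1‖ = 3.3166, so q_1 = (0.3015, -0.9045, -0.3015).
q_1·w_2 = 0.3015·2 + (-0.9045)·2 + (-0.3015)·2 = -1.8091.
u_2 = w_2 + 1.8091·q_1 = (2.5455, 0.3636, 1.4545).
‖u_2‖ = 2.9542, so q_2 = (0.8616, 0.1231, 0.4924).
q_1·w_3 = 0.3015·1 + (-0.9045)·2 + (-0.3015)·1 = -1.8091; q_2·w_3 = 0.8616·1 + 0.1231·2 + 0.4924·1 = 1.6002.
u_3 = w_3 + 1.8091·q_1 − 1.6002·q_2 = (0.1667, 0.1667, -0.3333).
‖u_3‖ = 0.4082, so q_3 = (0.4082, 0.4082, -0.8165).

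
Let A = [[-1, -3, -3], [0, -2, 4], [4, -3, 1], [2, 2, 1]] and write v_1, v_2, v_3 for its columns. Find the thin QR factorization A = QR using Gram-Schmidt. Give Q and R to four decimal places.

Q = [[-0.2182, -0.6501, -0.4783], [0.0000, -0.4015, 0.8709], [0.8729, -0.4111, -0.1122], [0.4364, 0.4971, -0.0148]], R = [[4.5826, -1.0911, 1.9640], [0.0000, 4.9809, 0.4302], [0.0000, 0.0000, 4.7914]]

v_1 = (-1, 0, 4, 2); ‖v_1‖ = 4.5826, so e_1 = (-0.2182, 0.0000, 0.8729, 0.4364).
e_1·v_2 = (-0.2182)·(-3) + 0.0000·(-2) + 0.8729·(-3) + 0.4364·2 = -1.0911.
u_2 = v_2 + 1.0911·e_1 = (-3.2381, -2.0000, -2.0476, 2.4762).
‖u_2‖ = 4.9809, so e_2 = (-0.6501, -0.4015, -0.4111, 0.4971).
e_1·v_3 = (-0.2182)·(-3) + 0.0000·4 + 0.8729·1 + 0.4364·1 = 1.9640; e_2·v_3 = (-0.6501)·(-3) + (-0.4015)·4 + (-0.4111)·1 + 0.4971·1 = 0.4302.
u_3 = v_3 − 1.9640·e_1 − 0.4302·e_2 = (-2.2917, 4.1727, -0.5374, -0.0710).
‖u_3‖ = 4.7914, so e_3 = (-0.4783, 0.8709, -0.1122, -0.0148).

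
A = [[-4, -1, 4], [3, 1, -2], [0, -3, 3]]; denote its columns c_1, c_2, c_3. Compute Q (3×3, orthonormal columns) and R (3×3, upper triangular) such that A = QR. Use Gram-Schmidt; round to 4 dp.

Q = [[-0.8000, 0.0399, 0.5987], [0.6000, 0.0532, 0.7982], [0.0000, -0.9978, 0.0665]], R = [[5.0000, 1.4000, -4.4000], [0.0000, 3.0067, -2.9401], [0.0000, 0.0000, 0.9978]]

c_1 = (-4, 3, 0); ‖c_1‖ = 5.0000, so e_1 = (-0.8000, 0.6000, 0.0000).
e_1·c_2 = (-0.8000)·(-1) + 0.6000·1 + 0.0000·(-3) = 1.4000.
u_2 = c_2 − 1.4000·e_1 = (0.1200, 0.1600, -3.0000).
‖u_2‖ = 3.0067, so e_2 = (0.0399, 0.0532, -0.9978).
e_1·c_3 = (-0.8000)·4 + 0.6000·(-2) + 0.0000·3 = -4.4000; e_2·c_3 = 0.0399·4 + 0.0532·(-2) + (-0.9978)·3 = -2.9401.
u_3 = c_3 + 4.4000·e_1 + 2.9401·e_2 = (0.5973, 0.7965, 0.0664).
‖u_3‖ = 0.9978, so e_3 = (0.5987, 0.7982, 0.0665).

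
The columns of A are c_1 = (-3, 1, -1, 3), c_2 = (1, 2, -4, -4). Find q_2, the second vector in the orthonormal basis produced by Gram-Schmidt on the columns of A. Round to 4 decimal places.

c_1 = (-3, 1, -1, 3); ‖c_1‖ = 4.4721, so q_1 = (-0.6708, 0.2236, -0.2236, 0.6708).
q_1·c_2 = (-0.6708)·1 + 0.2236·2 + (-0.2236)·(-4) + 0.6708·(-4) = -2.0125.
u_2 = c_2 + 2.0125·q_1 = (-0.3500, 2.4500, -4.4500, -2.6500).
‖u_2‖ = 5.7402, so q_2 = (-0.0610, 0.4268, -0.7752, -0.4617).

q_2 = (-0.0610, 0.4268, -0.7752, -0.4617)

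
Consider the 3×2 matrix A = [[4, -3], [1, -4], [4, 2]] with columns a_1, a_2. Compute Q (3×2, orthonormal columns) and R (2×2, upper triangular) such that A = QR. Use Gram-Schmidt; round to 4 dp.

a_1 = (4, 1, 4); ‖a_1‖ = 5.7446, so q_1 = (0.6963, 0.1741, 0.6963).
q_1·a_2 = 0.6963·(-3) + 0.1741·(-4) + 0.6963·2 = -1.3926.
u_2 = a_2 + 1.3926·q_1 = (-2.0303, -3.7576, 2.9697).
‖u_2‖ = 5.2020, so q_2 = (-0.3903, -0.7223, 0.5709).

Q = [[0.6963, -0.3903], [0.1741, -0.7223], [0.6963, 0.5709]], R = [[5.7446, -1.3926], [0.0000, 5.2020]]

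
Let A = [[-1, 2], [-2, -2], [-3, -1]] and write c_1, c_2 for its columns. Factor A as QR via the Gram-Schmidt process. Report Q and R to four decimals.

c_1 = (-1, -2, -3); ‖c_1‖ = 3.7417, so e_1 = (-0.2673, -0.5345, -0.8018).
e_1·c_2 = (-0.2673)·2 + (-0.5345)·(-2) + (-0.8018)·(-1) = 1.3363.
u_2 = c_2 − 1.3363·e_1 = (2.3571, -1.2857, 0.0714).
‖u_2‖ = 2.6859, so e_2 = (0.8776, -0.4787, 0.0266).

Q = [[-0.2673, 0.8776], [-0.5345, -0.4787], [-0.8018, 0.0266]], R = [[3.7417, 1.3363], [0.0000, 2.6859]]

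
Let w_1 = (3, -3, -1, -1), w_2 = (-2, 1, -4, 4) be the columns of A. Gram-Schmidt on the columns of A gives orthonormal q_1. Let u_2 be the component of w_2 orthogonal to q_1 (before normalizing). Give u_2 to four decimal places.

u_2 = (-0.6500, -0.3500, -4.4500, 3.5500)

w_1 = (3, -3, -1, -1); ‖w_1‖ = 4.4721, so q_1 = (0.6708, -0.6708, -0.2236, -0.2236).
q_1·w_2 = 0.6708·(-2) + (-0.6708)·1 + (-0.2236)·(-4) + (-0.2236)·4 = -2.0125.
u_2 = w_2 + 2.0125·q_1 = (-0.6500, -0.3500, -4.4500, 3.5500).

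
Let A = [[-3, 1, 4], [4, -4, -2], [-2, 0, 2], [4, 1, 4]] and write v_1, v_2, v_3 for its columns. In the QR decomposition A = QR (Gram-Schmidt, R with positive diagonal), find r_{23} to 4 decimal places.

v_1 = (-3, 4, -2, 4); ‖v_1‖ = 6.7082, so e_1 = (-0.4472, 0.5963, -0.2981, 0.5963).
e_1·v_2 = (-0.4472)·1 + 0.5963·(-4) + (-0.2981)·0 + 0.5963·1 = -2.2361.
u_2 = v_2 + 2.2361·e_1 = (0.0000, -2.6667, -0.6667, 2.3333).
‖u_2‖ = 3.6056, so e_2 = (0.0000, -0.7396, -0.1849, 0.6472).
r_{23} = e_2·v_3 = 3.6980.

r_{23} = 3.6980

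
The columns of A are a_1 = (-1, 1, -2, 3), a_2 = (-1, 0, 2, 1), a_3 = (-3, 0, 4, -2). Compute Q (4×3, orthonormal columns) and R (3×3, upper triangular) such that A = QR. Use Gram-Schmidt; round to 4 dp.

Q = [[-0.2582, -0.4082, -0.8191], [0.2582, 0.0000, 0.2690], [-0.5164, 0.8165, -0.1712], [0.7746, 0.4082, -0.4768]], R = [[3.8730, 0.0000, -2.8402], [0.0000, 2.4495, 3.6742], [0.0000, 0.0000, 2.7264]]

a_1 = (-1, 1, -2, 3); ‖a_1‖ = 3.8730, so e_1 = (-0.2582, 0.2582, -0.5164, 0.7746).
e_1·a_2 = (-0.2582)·(-1) + 0.2582·0 + (-0.5164)·2 + 0.7746·1 = 0.0000.
u_2 = a_2 − 0.0000·e_1 = (-1.0000, 0.0000, 2.0000, 1.0000).
‖u_2‖ = 2.4495, so e_2 = (-0.4082, 0.0000, 0.8165, 0.4082).
e_1·a_3 = (-0.2582)·(-3) + 0.2582·0 + (-0.5164)·4 + 0.7746·(-2) = -2.8402; e_2·a_3 = (-0.4082)·(-3) + (0.0000)·0 + 0.8165·4 + 0.4082·(-2) = 3.6742.
u_3 = a_3 + 2.8402·e_1 − 3.6742·e_2 = (-2.2333, 0.7333, -0.4667, -1.3000).
‖u_3‖ = 2.7264, so e_3 = (-0.8191, 0.2690, -0.1712, -0.4768).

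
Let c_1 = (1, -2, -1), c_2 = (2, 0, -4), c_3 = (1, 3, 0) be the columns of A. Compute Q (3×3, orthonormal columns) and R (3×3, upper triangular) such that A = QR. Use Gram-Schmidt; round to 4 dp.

c_1 = (1, -2, -1); ‖c_1‖ = 2.4495, so q_1 = (0.4082, -0.8165, -0.4082).
q_1·c_2 = 0.4082·2 + (-0.8165)·0 + (-0.4082)·(-4) = 2.4495.
u_2 = c_2 − 2.4495·q_1 = (1.0000, 2.0000, -3.0000).
‖u_2‖ = 3.7417, so q_2 = (0.2673, 0.5345, -0.8018).
q_1·c_3 = 0.4082·1 + (-0.8165)·3 + (-0.4082)·0 = -2.0412; q_2·c_3 = 0.2673·1 + 0.5345·3 + (-0.8018)·0 = 1.8708.
u_3 = c_3 + 2.0412·q_1 − 1.8708·q_2 = (1.3333, 0.3333, 0.6667).
‖u_3‖ = 1.5275, so q_3 = (0.8729, 0.2182, 0.4364).

Q = [[0.4082, 0.2673, 0.8729], [-0.8165, 0.5345, 0.2182], [-0.4082, -0.8018, 0.4364]], R = [[2.4495, 2.4495, -2.0412], [0.0000, 3.7417, 1.8708], [0.0000, 0.0000, 1.5275]]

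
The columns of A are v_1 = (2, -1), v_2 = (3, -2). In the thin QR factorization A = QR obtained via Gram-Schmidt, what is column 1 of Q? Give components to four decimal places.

v_1 = (2, -1); ‖v_1‖ = 2.2361, so q_1 = (0.8944, -0.4472).

q_1 = (0.8944, -0.4472)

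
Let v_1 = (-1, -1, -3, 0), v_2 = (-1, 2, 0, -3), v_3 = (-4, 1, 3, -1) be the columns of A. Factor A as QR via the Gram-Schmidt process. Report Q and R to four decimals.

q_1 = v_1/‖v_1‖ = (-1, -1, -3, 0)/3.3166 = (-0.3015, -0.3015, -0.9045, 0.0000).
r_{12} = q_1·v_2 = -0.3015.
u_2 = v_2 + 0.3015·q_1 = (-1.0909, 1.9091, -0.2727, -3.0000).
‖u_2‖ = 3.7295, so q_2 = (-0.2925, 0.5119, -0.0731, -0.8044).
r_{13} = q_1·v_3 = -1.8091; r_{23} = q_2·v_3 = 2.2669.
u_3 = v_3 + 1.8091·q_1 − 2.2669·q_2 = (-3.8824, -0.7059, 1.5294, 0.8235).
‖u_3‖ = 4.3114, so q_3 = (-0.9005, -0.1637, 0.3547, 0.1910).

Q = [[-0.3015, -0.2925, -0.9005], [-0.3015, 0.5119, -0.1637], [-0.9045, -0.0731, 0.3547], [0.0000, -0.8044, 0.1910]], R = [[3.3166, -0.3015, -1.8091], [0.0000, 3.7295, 2.2669], [0.0000, 0.0000, 4.3114]]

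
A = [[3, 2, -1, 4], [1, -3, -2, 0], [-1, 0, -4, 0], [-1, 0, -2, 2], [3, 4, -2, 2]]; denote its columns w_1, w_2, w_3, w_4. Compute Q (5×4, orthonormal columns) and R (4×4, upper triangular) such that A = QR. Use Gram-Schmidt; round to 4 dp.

Q = [[0.6547, -0.0334, -0.0548, 0.5777], [0.2182, -0.8686, -0.3507, -0.1286], [-0.2182, 0.1670, -0.8006, -0.2234], [-0.2182, 0.1670, -0.4213, 0.6718], [0.6547, 0.4343, -0.2356, -0.3853]], R = [[4.5826, 3.2733, -1.0911, 3.4915], [0.0000, 4.2762, -0.1002, 1.0690], [0.0000, 0.0000, 5.2725, -1.5331], [0.0000, 0.0000, 0.0000, 2.8838]]

w_1 = (3, 1, -1, -1, 3); ‖w_1‖ = 4.5826, so q_1 = (0.6547, 0.2182, -0.2182, -0.2182, 0.6547).
q_1·w_2 = 0.6547·2 + 0.2182·(-3) + (-0.2182)·0 + (-0.2182)·0 + 0.6547·4 = 3.2733.
u_2 = w_2 − 3.2733·q_1 = (-0.1429, -3.7143, 0.7143, 0.7143, 1.8571).
‖u_2‖ = 4.2762, so q_2 = (-0.0334, -0.8686, 0.1670, 0.1670, 0.4343).
q_1·w_3 = 0.6547·(-1) + 0.2182·(-2) + (-0.2182)·(-4) + (-0.2182)·(-2) + 0.6547·(-2) = -1.0911; q_2·w_3 = (-0.0334)·(-1) + (-0.8686)·(-2) + 0.1670·(-4) + 0.1670·(-2) + 0.4343·(-2) = -0.1002.
u_3 = w_3 + 1.0911·q_1 + 0.1002·q_2 = (-0.2891, -1.8490, -4.2214, -2.2214, -1.2422).
‖u_3‖ = 5.2725, so q_3 = (-0.0548, -0.3507, -0.8006, -0.4213, -0.2356).
q_1·w_4 = 0.6547·4 + 0.2182·0 + (-0.2182)·0 + (-0.2182)·2 + 0.6547·2 = 3.4915; q_2·w_4 = (-0.0334)·4 + (-0.8686)·0 + 0.1670·0 + 0.1670·2 + 0.4343·2 = 1.0690; q_3·w_4 = (-0.0548)·4 + (-0.3507)·0 + (-0.8006)·0 + (-0.4213)·2 + (-0.2356)·2 = -1.5331.
u_4 = w_4 − 3.4915·q_1 − 1.0690·q_2 + 1.5331·q_3 = (1.6659, -0.3710, -0.6441, 1.9374, -1.1112).
‖u_4‖ = 2.8838, so q_4 = (0.5777, -0.1286, -0.2234, 0.6718, -0.3853).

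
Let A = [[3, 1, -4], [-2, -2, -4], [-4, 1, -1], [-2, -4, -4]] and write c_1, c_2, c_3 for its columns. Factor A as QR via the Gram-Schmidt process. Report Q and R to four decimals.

Q = [[0.5222, 0.0000, -0.8291], [-0.3482, -0.3114, -0.4082], [-0.6963, 0.5449, -0.3699], [-0.3482, -0.7785, -0.0957]], R = [[5.7446, 1.9149, 1.3926], [0.0000, 4.2817, 3.8146], [0.0000, 0.0000, 5.7017]]

c_1 = (3, -2, -4, -2); ‖c_1‖ = 5.7446, so e_1 = (0.5222, -0.3482, -0.6963, -0.3482).
e_1·c_2 = 0.5222·1 + (-0.3482)·(-2) + (-0.6963)·1 + (-0.3482)·(-4) = 1.9149.
u_2 = c_2 − 1.9149·e_1 = (0.0000, -1.3333, 2.3333, -3.3333).
‖u_2‖ = 4.2817, so e_2 = (0.0000, -0.3114, 0.5449, -0.7785).
e_1·c_3 = 0.5222·(-4) + (-0.3482)·(-4) + (-0.6963)·(-1) + (-0.3482)·(-4) = 1.3926; e_2·c_3 = 0.0000·(-4) + (-0.3114)·(-4) + 0.5449·(-1) + (-0.7785)·(-4) = 3.8146.
u_3 = c_3 − 1.3926·e_1 − 3.8146·e_2 = (-4.7273, -2.3273, -2.1091, -0.5455).
‖u_3‖ = 5.7017, so e_3 = (-0.8291, -0.4082, -0.3699, -0.0957).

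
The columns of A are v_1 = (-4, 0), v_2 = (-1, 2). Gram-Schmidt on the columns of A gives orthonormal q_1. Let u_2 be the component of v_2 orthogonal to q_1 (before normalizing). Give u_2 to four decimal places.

q_1 = v_1/‖v_1‖ = (-4, 0)/4.0000 = (-1.0000, 0.0000).
r_{12} = q_1·v_2 = 1.0000.
u_2 = v_2 − 1.0000·q_1 = (0.0000, 2.0000).

u_2 = (0.0000, 2.0000)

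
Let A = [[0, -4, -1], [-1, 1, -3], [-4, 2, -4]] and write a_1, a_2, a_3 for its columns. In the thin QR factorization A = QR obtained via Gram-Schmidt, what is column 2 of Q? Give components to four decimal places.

q_2 = (-0.9927, 0.1168, -0.0292)

a_1 = (0, -1, -4); ‖a_1‖ = 4.1231, so q_1 = (0.0000, -0.2425, -0.9701).
q_1·a_2 = 0.0000·(-4) + (-0.2425)·1 + (-0.9701)·2 = -2.1828.
u_2 = a_2 + 2.1828·q_1 = (-4.0000, 0.4706, -0.1176).
‖u_2‖ = 4.0293, so q_2 = (-0.9927, 0.1168, -0.0292).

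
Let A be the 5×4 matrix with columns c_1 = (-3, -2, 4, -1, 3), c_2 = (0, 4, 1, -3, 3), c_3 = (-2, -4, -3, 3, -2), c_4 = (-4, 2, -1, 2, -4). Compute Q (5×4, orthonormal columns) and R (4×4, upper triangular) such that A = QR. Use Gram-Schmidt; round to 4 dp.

c_1 = (-3, -2, 4, -1, 3); ‖c_1‖ = 6.2450, so q_1 = (-0.4804, -0.3203, 0.6405, -0.1601, 0.4804).
q_1·c_2 = (-0.4804)·0 + (-0.3203)·4 + 0.6405·1 + (-0.1601)·(-3) + 0.4804·3 = 1.2810.
u_2 = c_2 − 1.2810·q_1 = (0.6154, 4.4103, 0.1795, -2.7949, 2.3846).
‖u_2‖ = 5.7757, so q_2 = (0.1065, 0.7636, 0.0311, -0.4839, 0.4129).
q_1·c_3 = (-0.4804)·(-2) + (-0.3203)·(-4) + 0.6405·(-3) + (-0.1601)·3 + 0.4804·(-2) = -1.1209; q_2·c_3 = 0.1065·(-2) + 0.7636·(-4) + 0.0311·(-3) + (-0.4839)·3 + 0.4129·(-2) = -5.6381.
u_3 = c_3 + 1.1209·q_1 + 5.6381·q_2 = (-1.9377, -0.0538, -2.1068, 0.0922, 0.8663).
‖u_3‖ = 2.9926, so q_3 = (-0.6475, -0.0180, -0.7040, 0.0308, 0.2895).
q_1·c_4 = (-0.4804)·(-4) + (-0.3203)·2 + 0.6405·(-1) + (-0.1601)·2 + 0.4804·(-4) = -1.6013; q_2·c_4 = 0.1065·(-4) + 0.7636·2 + 0.0311·(-1) + (-0.4839)·2 + 0.4129·(-4) = -1.5494; q_3·c_4 = (-0.6475)·(-4) + (-0.0180)·2 + (-0.7040)·(-1) + 0.0308·2 + 0.2895·(-4) = 2.1619.
u_4 = c_4 + 1.6013·q_1 + 1.5494·q_2 − 2.1619·q_3 = (-3.2043, 2.7091, 1.5958, 0.9272, -3.2169).
‖u_4‖ = 5.6001, so q_4 = (-0.5722, 0.4838, 0.2850, 0.1656, -0.5744).

Q = [[-0.4804, 0.1065, -0.6475, -0.5722], [-0.3203, 0.7636, -0.0180, 0.4838], [0.6405, 0.0311, -0.7040, 0.2850], [-0.1601, -0.4839, 0.0308, 0.1656], [0.4804, 0.4129, 0.2895, -0.5744]], R = [[6.2450, 1.2810, -1.1209, -1.6013], [0.0000, 5.7757, -5.6381, -1.5494], [0.0000, 0.0000, 2.9926, 2.1619], [0.0000, 0.0000, 0.0000, 5.6001]]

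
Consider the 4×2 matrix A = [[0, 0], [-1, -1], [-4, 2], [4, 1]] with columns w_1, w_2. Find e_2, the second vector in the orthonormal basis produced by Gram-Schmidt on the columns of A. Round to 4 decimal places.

e_2 = (0.0000, -0.4558, 0.6838, 0.5698)

w_1 = (0, -1, -4, 4); ‖w_1‖ = 5.7446, so e_1 = (0.0000, -0.1741, -0.6963, 0.6963).
e_1·w_2 = 0.0000·0 + (-0.1741)·(-1) + (-0.6963)·2 + 0.6963·1 = -0.5222.
u_2 = w_2 + 0.5222·e_1 = (0.0000, -1.0909, 1.6364, 1.3636).
‖u_2‖ = 2.3932, so e_2 = (0.0000, -0.4558, 0.6838, 0.5698).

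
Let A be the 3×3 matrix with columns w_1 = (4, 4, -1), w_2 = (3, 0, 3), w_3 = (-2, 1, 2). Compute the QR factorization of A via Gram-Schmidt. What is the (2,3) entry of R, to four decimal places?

r_{23} = 0.4150

w_1 = (4, 4, -1); ‖w_1‖ = 5.7446, so e_1 = (0.6963, 0.6963, -0.1741).
e_1·w_2 = 0.6963·3 + 0.6963·0 + (-0.1741)·3 = 1.5667.
u_2 = w_2 − 1.5667·e_1 = (1.9091, -1.0909, 3.2727).
‖u_2‖ = 3.9428, so e_2 = (0.4842, -0.2767, 0.8301).
r_{23} = e_2·w_3 = 0.4150.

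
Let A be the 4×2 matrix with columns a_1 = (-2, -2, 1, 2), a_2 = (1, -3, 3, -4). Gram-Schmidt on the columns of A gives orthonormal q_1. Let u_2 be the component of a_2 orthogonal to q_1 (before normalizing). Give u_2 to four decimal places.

q_1 = a_1/‖a_1‖ = (-2, -2, 1, 2)/3.6056 = (-0.5547, -0.5547, 0.2774, 0.5547).
r_{12} = q_1·a_2 = -0.2774.
u_2 = a_2 + 0.2774·q_1 = (0.8462, -3.1538, 3.0769, -3.8462).

u_2 = (0.8462, -3.1538, 3.0769, -3.8462)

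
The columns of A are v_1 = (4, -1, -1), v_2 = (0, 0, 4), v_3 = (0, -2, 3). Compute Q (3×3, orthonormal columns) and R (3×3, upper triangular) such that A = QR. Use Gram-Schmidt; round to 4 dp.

v_1 = (4, -1, -1); ‖v_1‖ = 4.2426, so e_1 = (0.9428, -0.2357, -0.2357).
e_1·v_2 = 0.9428·0 + (-0.2357)·0 + (-0.2357)·4 = -0.9428.
u_2 = v_2 + 0.9428·e_1 = (0.8889, -0.2222, 3.7778).
‖u_2‖ = 3.8873, so e_2 = (0.2287, -0.0572, 0.9718).
e_1·v_3 = 0.9428·0 + (-0.2357)·(-2) + (-0.2357)·3 = -0.2357; e_2·v_3 = 0.2287·0 + (-0.0572)·(-2) + 0.9718·3 = 3.0298.
u_3 = v_3 + 0.2357·e_1 − 3.0298·e_2 = (-0.4706, -1.8824, 0.0000).
‖u_3‖ = 1.9403, so e_3 = (-0.2425, -0.9701, 0.0000).

Q = [[0.9428, 0.2287, -0.2425], [-0.2357, -0.0572, -0.9701], [-0.2357, 0.9718, 0.0000]], R = [[4.2426, -0.9428, -0.2357], [0.0000, 3.8873, 3.0298], [0.0000, 0.0000, 1.9403]]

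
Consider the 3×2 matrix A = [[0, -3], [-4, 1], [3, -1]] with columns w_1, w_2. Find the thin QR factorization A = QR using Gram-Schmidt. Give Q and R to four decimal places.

w_1 = (0, -4, 3); ‖w_1‖ = 5.0000, so e_1 = (0.0000, -0.8000, 0.6000).
e_1·w_2 = 0.0000·(-3) + (-0.8000)·1 + 0.6000·(-1) = -1.4000.
u_2 = w_2 + 1.4000·e_1 = (-3.0000, -0.1200, -0.1600).
‖u_2‖ = 3.0067, so e_2 = (-0.9978, -0.0399, -0.0532).

Q = [[0.0000, -0.9978], [-0.8000, -0.0399], [0.6000, -0.0532]], R = [[5.0000, -1.4000], [0.0000, 3.0067]]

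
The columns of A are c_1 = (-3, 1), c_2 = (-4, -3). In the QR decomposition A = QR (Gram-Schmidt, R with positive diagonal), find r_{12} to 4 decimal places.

c_1 = (-3, 1); ‖c_1‖ = 3.1623, so e_1 = (-0.9487, 0.3162).
r_{12} = e_1·c_2 = 2.8460.

r_{12} = 2.8460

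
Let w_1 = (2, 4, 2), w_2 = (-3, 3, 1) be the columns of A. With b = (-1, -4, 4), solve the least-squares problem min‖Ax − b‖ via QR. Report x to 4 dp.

x = (-0.3827, -0.1020)

q_1 = w_1/‖w_1‖ = (2, 4, 2)/4.8990 = (0.4082, 0.8165, 0.4082).
r_{12} = q_1·w_2 = 1.6330.
u_2 = w_2 − 1.6330·q_1 = (-3.6667, 1.6667, 0.3333).
‖u_2‖ = 4.0415, so q_2 = (-0.9073, 0.4124, 0.0825).
Qᵀb = (-2.0412, -0.4124).
Back-substitute: x_2 = -0.4124/4.0415 = -0.1020.
x_1 = (-2.0412 − 1.6330·(-0.1020))/4.8990 = -0.3827.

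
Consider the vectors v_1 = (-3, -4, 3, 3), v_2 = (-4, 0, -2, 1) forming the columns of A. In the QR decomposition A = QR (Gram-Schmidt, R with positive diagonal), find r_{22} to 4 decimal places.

v_1 = (-3, -4, 3, 3); ‖v_1‖ = 6.5574, so q_1 = (-0.4575, -0.6100, 0.4575, 0.4575).
q_1·v_2 = (-0.4575)·(-4) + (-0.6100)·0 + 0.4575·(-2) + 0.4575·1 = 1.3725.
u_2 = v_2 − 1.3725·q_1 = (-3.3721, 0.8372, -2.6279, 0.3721).
r_{22} = ‖u_2‖ = 4.3722.

r_{22} = 4.3722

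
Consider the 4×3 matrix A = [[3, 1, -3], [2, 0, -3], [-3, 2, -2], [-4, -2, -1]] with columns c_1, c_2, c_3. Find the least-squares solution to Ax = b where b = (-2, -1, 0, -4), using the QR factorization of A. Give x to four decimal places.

c_1 = (3, 2, -3, -4); ‖c_1‖ = 6.1644, so e_1 = (0.4867, 0.3244, -0.4867, -0.6489).
e_1·c_2 = 0.4867·1 + 0.3244·0 + (-0.4867)·2 + (-0.6489)·(-2) = 0.8111.
u_2 = c_2 − 0.8111·e_1 = (0.6053, -0.2632, 2.3947, -1.4737).
‖u_2‖ = 2.8883, so e_2 = (0.2096, -0.0911, 0.8291, -0.5102).
e_1·c_3 = 0.4867·(-3) + 0.3244·(-3) + (-0.4867)·(-2) + (-0.6489)·(-1) = -0.8111; e_2·c_3 = 0.2096·(-3) + (-0.0911)·(-3) + 0.8291·(-2) + (-0.5102)·(-1) = -1.5034.
u_3 = c_3 + 0.8111·e_1 + 1.5034·e_2 = (-2.2902, -2.8738, -1.1483, -2.2934).
‖u_3‖ = 4.4813, so e_3 = (-0.5111, -0.6413, -0.2562, -0.5118).
Qᵀb = (1.2978, 1.7129, 3.7105).
Back-substitute: x_3 = 3.7105/4.4813 = 0.8280.
x_2 = (1.7129 + 1.5034·0.8280)/2.8883 = 1.0240.
x_1 = (1.2978 − 0.8111·1.0240 + 0.8111·0.8280)/6.1644 = 0.1847.

x = (0.1847, 1.0240, 0.8280)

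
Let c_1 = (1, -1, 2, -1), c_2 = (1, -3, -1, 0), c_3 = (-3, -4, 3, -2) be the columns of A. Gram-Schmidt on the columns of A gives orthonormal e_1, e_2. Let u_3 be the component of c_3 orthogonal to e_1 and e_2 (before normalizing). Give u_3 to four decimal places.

c_1 = (1, -1, 2, -1); ‖c_1‖ = 2.6458, so e_1 = (0.3780, -0.3780, 0.7559, -0.3780).
e_1·c_2 = 0.3780·1 + (-0.3780)·(-3) + 0.7559·(-1) + (-0.3780)·0 = 0.7559.
u_2 = c_2 − 0.7559·e_1 = (0.7143, -2.7143, -1.5714, 0.2857).
‖u_2‖ = 3.2293, so e_2 = (0.2212, -0.8405, -0.4866, 0.0885).
e_1·c_3 = 0.3780·(-3) + (-0.3780)·(-4) + 0.7559·3 + (-0.3780)·(-2) = 3.4017; e_2·c_3 = 0.2212·(-3) + (-0.8405)·(-4) + (-0.4866)·3 + 0.0885·(-2) = 1.0617.
u_3 = c_3 − 3.4017·e_1 − 1.0617·e_2 = (-4.5205, -1.8219, 0.9452, -0.8082).

u_3 = (-4.5205, -1.8219, 0.9452, -0.8082)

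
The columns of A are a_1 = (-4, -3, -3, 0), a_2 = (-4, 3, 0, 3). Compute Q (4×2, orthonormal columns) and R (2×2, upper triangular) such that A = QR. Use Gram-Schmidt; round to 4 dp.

a_1 = (-4, -3, -3, 0); ‖a_1‖ = 5.8310, so q_1 = (-0.6860, -0.5145, -0.5145, 0.0000).
q_1·a_2 = (-0.6860)·(-4) + (-0.5145)·3 + (-0.5145)·0 + 0.0000·3 = 1.2005.
u_2 = a_2 − 1.2005·q_1 = (-3.1765, 3.6176, 0.6176, 3.0000).
‖u_2‖ = 5.7060, so q_2 = (-0.5567, 0.6340, 0.1082, 0.5258).

Q = [[-0.6860, -0.5567], [-0.5145, 0.6340], [-0.5145, 0.1082], [0.0000, 0.5258]], R = [[5.8310, 1.2005], [0.0000, 5.7060]]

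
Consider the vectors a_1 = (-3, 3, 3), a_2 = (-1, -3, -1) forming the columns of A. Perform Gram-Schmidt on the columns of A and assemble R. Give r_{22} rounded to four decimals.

a_1 = (-3, 3, 3); ‖a_1‖ = 5.1962, so e_1 = (-0.5774, 0.5774, 0.5774).
e_1·a_2 = (-0.5774)·(-1) + 0.5774·(-3) + 0.5774·(-1) = -1.7321.
u_2 = a_2 + 1.7321·e_1 = (-2.0000, -2.0000, 0.0000).
r_{22} = ‖u_2‖ = 2.8284.

r_{22} = 2.8284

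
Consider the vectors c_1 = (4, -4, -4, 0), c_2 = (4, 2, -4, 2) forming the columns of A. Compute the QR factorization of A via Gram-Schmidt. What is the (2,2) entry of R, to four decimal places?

c_1 = (4, -4, -4, 0); ‖c_1‖ = 6.9282, so q_1 = (0.5774, -0.5774, -0.5774, 0.0000).
q_1·c_2 = 0.5774·4 + (-0.5774)·2 + (-0.5774)·(-4) + 0.0000·2 = 3.4641.
u_2 = c_2 − 3.4641·q_1 = (2.0000, 4.0000, -2.0000, 2.0000).
r_{22} = ‖u_2‖ = 5.2915.

r_{22} = 5.2915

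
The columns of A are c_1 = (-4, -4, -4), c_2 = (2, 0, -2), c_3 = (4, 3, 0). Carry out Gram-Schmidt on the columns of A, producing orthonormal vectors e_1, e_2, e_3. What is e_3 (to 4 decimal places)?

e_3 = (-0.4082, 0.8165, -0.4082)

e_1 = c_1/‖c_1‖ = (-4, -4, -4)/6.9282 = (-0.5774, -0.5774, -0.5774).
r_{12} = e_1·c_2 = 0.0000.
u_2 = c_2 + 0.0000·e_1 = (2.0000, 0.0000, -2.0000).
‖u_2‖ = 2.8284, so e_2 = (0.7071, 0.0000, -0.7071).
r_{13} = e_1·c_3 = -4.0415; r_{23} = e_2·c_3 = 2.8284.
u_3 = c_3 + 4.0415·e_1 − 2.8284·e_2 = (-0.3333, 0.6667, -0.3333).
‖u_3‖ = 0.8165, so e_3 = (-0.4082, 0.8165, -0.4082).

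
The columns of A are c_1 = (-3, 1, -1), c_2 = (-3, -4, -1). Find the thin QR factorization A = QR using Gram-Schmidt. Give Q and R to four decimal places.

q_1 = c_1/‖c_1‖ = (-3, 1, -1)/3.3166 = (-0.9045, 0.3015, -0.3015).
r_{12} = q_1·c_2 = 1.8091.
u_2 = c_2 − 1.8091·q_1 = (-1.3636, -4.5455, -0.4545).
‖u_2‖ = 4.7673, so q_2 = (-0.2860, -0.9535, -0.0953).

Q = [[-0.9045, -0.2860], [0.3015, -0.9535], [-0.3015, -0.0953]], R = [[3.3166, 1.8091], [0.0000, 4.7673]]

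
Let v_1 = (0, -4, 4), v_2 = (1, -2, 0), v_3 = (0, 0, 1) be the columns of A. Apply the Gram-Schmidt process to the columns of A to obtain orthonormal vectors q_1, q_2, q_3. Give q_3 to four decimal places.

q_3 = (0.8165, 0.4082, 0.4082)

v_1 = (0, -4, 4); ‖v_1‖ = 5.6569, so q_1 = (0.0000, -0.7071, 0.7071).
q_1·v_2 = 0.0000·1 + (-0.7071)·(-2) + 0.7071·0 = 1.4142.
u_2 = v_2 − 1.4142·q_1 = (1.0000, -1.0000, -1.0000).
‖u_2‖ = 1.7321, so q_2 = (0.5774, -0.5774, -0.5774).
q_1·v_3 = 0.0000·0 + (-0.7071)·0 + 0.7071·1 = 0.7071; q_2·v_3 = 0.5774·0 + (-0.5774)·0 + (-0.5774)·1 = -0.5774.
u_3 = v_3 − 0.7071·q_1 + 0.5774·q_2 = (0.3333, 0.1667, 0.1667).
‖u_3‖ = 0.4082, so q_3 = (0.8165, 0.4082, 0.4082).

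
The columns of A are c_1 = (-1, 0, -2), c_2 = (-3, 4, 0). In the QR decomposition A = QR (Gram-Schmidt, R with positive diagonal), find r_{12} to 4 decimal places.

r_{12} = 1.3416

c_1 = (-1, 0, -2); ‖c_1‖ = 2.2361, so e_1 = (-0.4472, 0.0000, -0.8944).
r_{12} = e_1·c_2 = 1.3416.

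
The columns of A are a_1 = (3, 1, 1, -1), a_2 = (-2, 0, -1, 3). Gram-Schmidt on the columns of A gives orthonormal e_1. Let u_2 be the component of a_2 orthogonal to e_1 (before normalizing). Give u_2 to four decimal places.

u_2 = (0.5000, 0.8333, -0.1667, 2.1667)

a_1 = (3, 1, 1, -1); ‖a_1‖ = 3.4641, so e_1 = (0.8660, 0.2887, 0.2887, -0.2887).
e_1·a_2 = 0.8660·(-2) + 0.2887·0 + 0.2887·(-1) + (-0.2887)·3 = -2.8868.
u_2 = a_2 + 2.8868·e_1 = (0.5000, 0.8333, -0.1667, 2.1667).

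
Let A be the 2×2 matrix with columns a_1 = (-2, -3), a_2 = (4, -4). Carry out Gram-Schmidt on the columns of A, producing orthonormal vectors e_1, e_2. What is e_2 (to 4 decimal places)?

a_1 = (-2, -3); ‖a_1‖ = 3.6056, so e_1 = (-0.5547, -0.8321).
e_1·a_2 = (-0.5547)·4 + (-0.8321)·(-4) = 1.1094.
u_2 = a_2 − 1.1094·e_1 = (4.6154, -3.0769).
‖u_2‖ = 5.5470, so e_2 = (0.8321, -0.5547).

e_2 = (0.8321, -0.5547)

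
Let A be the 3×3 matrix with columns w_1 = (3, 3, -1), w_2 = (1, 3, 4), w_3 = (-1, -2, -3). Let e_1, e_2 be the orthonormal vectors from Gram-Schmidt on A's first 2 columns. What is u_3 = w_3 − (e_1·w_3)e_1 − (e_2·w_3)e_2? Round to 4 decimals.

w_1 = (3, 3, -1); ‖w_1‖ = 4.3589, so e_1 = (0.6882, 0.6882, -0.2294).
e_1·w_2 = 0.6882·1 + 0.6882·3 + (-0.2294)·4 = 1.8353.
u_2 = w_2 − 1.8353·e_1 = (-0.2632, 1.7368, 4.4211).
‖u_2‖ = 4.7573, so e_2 = (-0.0553, 0.3651, 0.9293).
e_1·w_3 = 0.6882·(-1) + 0.6882·(-2) + (-0.2294)·(-3) = -1.3765; e_2·w_3 = (-0.0553)·(-1) + 0.3651·(-2) + 0.9293·(-3) = -3.4628.
u_3 = w_3 + 1.3765·e_1 + 3.4628·e_2 = (-0.2442, 0.2116, -0.0977).

u_3 = (-0.2442, 0.2116, -0.0977)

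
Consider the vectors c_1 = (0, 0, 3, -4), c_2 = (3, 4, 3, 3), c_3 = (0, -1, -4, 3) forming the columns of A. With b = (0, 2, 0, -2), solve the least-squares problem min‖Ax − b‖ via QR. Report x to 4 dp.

c_1 = (0, 0, 3, -4); ‖c_1‖ = 5.0000, so q_1 = (0.0000, 0.0000, 0.6000, -0.8000).
q_1·c_2 = 0.0000·3 + 0.0000·4 + 0.6000·3 + (-0.8000)·3 = -0.6000.
u_2 = c_2 + 0.6000·q_1 = (3.0000, 4.0000, 3.3600, 2.5200).
‖u_2‖ = 6.5299, so q_2 = (0.4594, 0.6126, 0.5146, 0.3859).
q_1·c_3 = 0.0000·0 + 0.0000·(-1) + 0.6000·(-4) + (-0.8000)·3 = -4.8000; q_2·c_3 = 0.4594·0 + 0.6126·(-1) + 0.5146·(-4) + 0.3859·3 = -1.5130.
u_3 = c_3 + 4.8000·q_1 + 1.5130·q_2 = (0.6951, -0.0732, -0.3415, -0.2561).
‖u_3‖ = 0.8190, so q_3 = (0.8488, -0.0893, -0.4169, -0.3127).
Qᵀb = (1.6000, 0.4533, 0.4467).
Back-substitute: x_3 = 0.4467/0.8190 = 0.5455.
x_2 = (0.4533 + 1.5130·0.5455)/6.5299 = 0.1958.
x_1 = (1.6000 + 0.6000·0.1958 + 4.8000·0.5455)/5.0000 = 0.8671.

x = (0.8671, 0.1958, 0.5455)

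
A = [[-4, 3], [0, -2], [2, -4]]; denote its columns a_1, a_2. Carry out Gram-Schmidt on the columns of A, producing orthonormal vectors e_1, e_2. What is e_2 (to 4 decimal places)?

e_1 = a_1/‖a_1‖ = (-4, 0, 2)/4.4721 = (-0.8944, 0.0000, 0.4472).
r_{12} = e_1·a_2 = -4.4721.
u_2 = a_2 + 4.4721·e_1 = (-1.0000, -2.0000, -2.0000).
‖u_2‖ = 3.0000, so e_2 = (-0.3333, -0.6667, -0.6667).

e_2 = (-0.3333, -0.6667, -0.6667)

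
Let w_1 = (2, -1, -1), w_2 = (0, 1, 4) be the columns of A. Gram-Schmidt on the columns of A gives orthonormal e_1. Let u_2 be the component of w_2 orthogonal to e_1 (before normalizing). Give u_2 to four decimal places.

w_1 = (2, -1, -1); ‖w_1‖ = 2.4495, so e_1 = (0.8165, -0.4082, -0.4082).
e_1·w_2 = 0.8165·0 + (-0.4082)·1 + (-0.4082)·4 = -2.0412.
u_2 = w_2 + 2.0412·e_1 = (1.6667, 0.1667, 3.1667).

u_2 = (1.6667, 0.1667, 3.1667)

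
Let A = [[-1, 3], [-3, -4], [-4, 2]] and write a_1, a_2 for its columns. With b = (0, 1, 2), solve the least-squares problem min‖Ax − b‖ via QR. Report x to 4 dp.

e_1 = a_1/‖a_1‖ = (-1, -3, -4)/5.0990 = (-0.1961, -0.5883, -0.7845).
r_{12} = e_1·a_2 = 0.1961.
u_2 = a_2 − 0.1961·e_1 = (3.0385, -3.8846, 2.1538).
‖u_2‖ = 5.3816, so e_2 = (0.5646, -0.7218, 0.4002).
Qᵀb = (-2.1573, 0.0786).
Back-substitute: x_2 = 0.0786/5.3816 = 0.0146.
x_1 = (-2.1573 − 0.1961·0.0146)/5.0990 = -0.4236.

x = (-0.4236, 0.0146)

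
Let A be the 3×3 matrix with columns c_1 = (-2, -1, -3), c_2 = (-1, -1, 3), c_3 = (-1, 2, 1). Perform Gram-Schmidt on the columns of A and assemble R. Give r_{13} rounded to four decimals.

r_{13} = -0.8018

q_1 = c_1/‖c_1‖ = (-2, -1, -3)/3.7417 = (-0.5345, -0.2673, -0.8018).
r_{13} = q_1·c_3 = -0.8018.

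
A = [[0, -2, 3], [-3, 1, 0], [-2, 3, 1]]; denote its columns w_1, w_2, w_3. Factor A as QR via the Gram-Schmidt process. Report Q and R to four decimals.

w_1 = (0, -3, -2); ‖w_1‖ = 3.6056, so q_1 = (0.0000, -0.8321, -0.5547).
q_1·w_2 = 0.0000·(-2) + (-0.8321)·1 + (-0.5547)·3 = -2.4962.
u_2 = w_2 + 2.4962·q_1 = (-2.0000, -1.0769, 1.6154).
‖u_2‖ = 2.7873, so q_2 = (-0.7175, -0.3864, 0.5795).
q_1·w_3 = 0.0000·3 + (-0.8321)·0 + (-0.5547)·1 = -0.5547; q_2·w_3 = (-0.7175)·3 + (-0.3864)·0 + 0.5795·1 = -1.5730.
u_3 = w_3 + 0.5547·q_1 + 1.5730·q_2 = (1.8713, -1.0693, 1.6040).
‖u_3‖ = 2.6866, so q_3 = (0.6965, -0.3980, 0.5970).

Q = [[0.0000, -0.7175, 0.6965], [-0.8321, -0.3864, -0.3980], [-0.5547, 0.5795, 0.5970]], R = [[3.6056, -2.4962, -0.5547], [0.0000, 2.7873, -1.5730], [0.0000, 0.0000, 2.6866]]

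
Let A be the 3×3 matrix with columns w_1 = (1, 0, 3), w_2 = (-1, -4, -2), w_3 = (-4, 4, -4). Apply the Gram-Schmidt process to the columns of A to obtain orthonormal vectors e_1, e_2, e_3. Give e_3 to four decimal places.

w_1 = (1, 0, 3); ‖w_1‖ = 3.1623, so e_1 = (0.3162, 0.0000, 0.9487).
e_1·w_2 = 0.3162·(-1) + 0.0000·(-4) + 0.9487·(-2) = -2.2136.
u_2 = w_2 + 2.2136·e_1 = (-0.3000, -4.0000, 0.1000).
‖u_2‖ = 4.0125, so e_2 = (-0.0748, -0.9969, 0.0249).
e_1·w_3 = 0.3162·(-4) + 0.0000·4 + 0.9487·(-4) = -5.0596; e_2·w_3 = (-0.0748)·(-4) + (-0.9969)·4 + 0.0249·(-4) = -3.7882.
u_3 = w_3 + 5.0596·e_1 + 3.7882·e_2 = (-2.6832, 0.2236, 0.8944).
‖u_3‖ = 2.8372, so e_3 = (-0.9457, 0.0788, 0.3152).

e_3 = (-0.9457, 0.0788, 0.3152)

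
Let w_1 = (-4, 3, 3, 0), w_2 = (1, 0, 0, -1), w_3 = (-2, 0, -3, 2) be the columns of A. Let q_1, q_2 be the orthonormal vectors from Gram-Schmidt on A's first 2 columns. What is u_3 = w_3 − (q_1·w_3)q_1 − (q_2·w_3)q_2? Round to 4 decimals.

u_3 = (-0.6923, 1.0385, -1.9615, -0.6923)

w_1 = (-4, 3, 3, 0); ‖w_1‖ = 5.8310, so q_1 = (-0.6860, 0.5145, 0.5145, 0.0000).
q_1·w_2 = (-0.6860)·1 + 0.5145·0 + 0.5145·0 + 0.0000·(-1) = -0.6860.
u_2 = w_2 + 0.6860·q_1 = (0.5294, 0.3529, 0.3529, -1.0000).
‖u_2‖ = 1.2367, so q_2 = (0.4281, 0.2854, 0.2854, -0.8086).
q_1·w_3 = (-0.6860)·(-2) + 0.5145·0 + 0.5145·(-3) + 0.0000·2 = -0.1715; q_2·w_3 = 0.4281·(-2) + 0.2854·0 + 0.2854·(-3) + (-0.8086)·2 = -3.3296.
u_3 = w_3 + 0.1715·q_1 + 3.3296·q_2 = (-0.6923, 1.0385, -1.9615, -0.6923).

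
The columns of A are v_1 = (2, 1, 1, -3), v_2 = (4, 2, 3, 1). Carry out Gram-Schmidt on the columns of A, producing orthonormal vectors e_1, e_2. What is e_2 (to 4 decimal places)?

v_1 = (2, 1, 1, -3); ‖v_1‖ = 3.8730, so e_1 = (0.5164, 0.2582, 0.2582, -0.7746).
e_1·v_2 = 0.5164·4 + 0.2582·2 + 0.2582·3 + (-0.7746)·1 = 2.5820.
u_2 = v_2 − 2.5820·e_1 = (2.6667, 1.3333, 2.3333, 3.0000).
‖u_2‖ = 4.8305, so e_2 = (0.5521, 0.2760, 0.4830, 0.6211).

e_2 = (0.5521, 0.2760, 0.4830, 0.6211)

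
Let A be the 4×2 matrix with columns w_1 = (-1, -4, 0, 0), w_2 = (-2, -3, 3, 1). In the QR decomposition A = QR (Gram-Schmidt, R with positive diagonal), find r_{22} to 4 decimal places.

r_{22} = 3.3868

w_1 = (-1, -4, 0, 0); ‖w_1‖ = 4.1231, so q_1 = (-0.2425, -0.9701, 0.0000, 0.0000).
q_1·w_2 = (-0.2425)·(-2) + (-0.9701)·(-3) + 0.0000·3 + 0.0000·1 = 3.3955.
u_2 = w_2 − 3.3955·q_1 = (-1.1765, 0.2941, 3.0000, 1.0000).
r_{22} = ‖u_2‖ = 3.3868.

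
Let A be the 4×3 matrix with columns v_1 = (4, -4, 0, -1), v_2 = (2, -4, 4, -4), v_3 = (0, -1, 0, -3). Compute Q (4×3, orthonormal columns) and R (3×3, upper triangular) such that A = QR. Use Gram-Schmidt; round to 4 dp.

v_1 = (4, -4, 0, -1); ‖v_1‖ = 5.7446, so e_1 = (0.6963, -0.6963, 0.0000, -0.1741).
e_1·v_2 = 0.6963·2 + (-0.6963)·(-4) + 0.0000·4 + (-0.1741)·(-4) = 4.8742.
u_2 = v_2 − 4.8742·e_1 = (-1.3939, -0.6061, 4.0000, -3.1515).
‖u_2‖ = 5.3144, so e_2 = (-0.2623, -0.1140, 0.7527, -0.5930).
e_1·v_3 = 0.6963·0 + (-0.6963)·(-1) + 0.0000·0 + (-0.1741)·(-3) = 1.2185; e_2·v_3 = (-0.2623)·0 + (-0.1140)·(-1) + 0.7527·0 + (-0.5930)·(-3) = 1.8931.
u_3 = v_3 − 1.2185·e_1 − 1.8931·e_2 = (-0.3519, 0.0644, -1.4249, -1.6652).
‖u_3‖ = 2.2207, so e_3 = (-0.1585, 0.0290, -0.6417, -0.7499).

Q = [[0.6963, -0.2623, -0.1585], [-0.6963, -0.1140, 0.0290], [0.0000, 0.7527, -0.6417], [-0.1741, -0.5930, -0.7499]], R = [[5.7446, 4.8742, 1.2185], [0.0000, 5.3144, 1.8931], [0.0000, 0.0000, 2.2207]]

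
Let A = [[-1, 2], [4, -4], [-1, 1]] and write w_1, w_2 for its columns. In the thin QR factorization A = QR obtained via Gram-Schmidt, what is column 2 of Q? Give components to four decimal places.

q_2 = (0.9718, 0.2287, -0.0572)

w_1 = (-1, 4, -1); ‖w_1‖ = 4.2426, so q_1 = (-0.2357, 0.9428, -0.2357).
q_1·w_2 = (-0.2357)·2 + 0.9428·(-4) + (-0.2357)·1 = -4.4783.
u_2 = w_2 + 4.4783·q_1 = (0.9444, 0.2222, -0.0556).
‖u_2‖ = 0.9718, so q_2 = (0.9718, 0.2287, -0.0572).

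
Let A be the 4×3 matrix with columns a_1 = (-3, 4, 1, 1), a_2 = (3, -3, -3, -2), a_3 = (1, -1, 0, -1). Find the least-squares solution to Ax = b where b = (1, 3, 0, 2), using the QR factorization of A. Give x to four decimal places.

x = (0.1919, 0.1616, -1.2525)

a_1 = (-3, 4, 1, 1); ‖a_1‖ = 5.1962, so e_1 = (-0.5774, 0.7698, 0.1925, 0.1925).
e_1·a_2 = (-0.5774)·3 + 0.7698·(-3) + 0.1925·(-3) + 0.1925·(-2) = -5.0037.
u_2 = a_2 + 5.0037·e_1 = (0.1111, 0.8519, -2.0370, -1.0370).
‖u_2‖ = 2.4419, so e_2 = (0.0455, 0.3488, -0.8342, -0.4247).
e_1·a_3 = (-0.5774)·1 + 0.7698·(-1) + 0.1925·0 + 0.1925·(-1) = -1.5396; e_2·a_3 = 0.0455·1 + 0.3488·(-1) + (-0.8342)·0 + (-0.4247)·(-1) = 0.1213.
u_3 = a_3 + 1.5396·e_1 − 0.1213·e_2 = (0.1056, 0.1429, 0.3975, -0.6522).
‖u_3‖ = 0.7842, so e_3 = (0.1347, 0.1822, 0.5069, -0.8317).
Qᵀb = (2.1170, 0.2427, -0.9822).
Back-substitute: x_3 = -0.9822/0.7842 = -1.2525.
x_2 = (0.2427 − 0.1213·(-1.2525))/2.4419 = 0.1616.
x_1 = (2.1170 + 5.0037·0.1616 + 1.5396·(-1.2525))/5.1962 = 0.1919.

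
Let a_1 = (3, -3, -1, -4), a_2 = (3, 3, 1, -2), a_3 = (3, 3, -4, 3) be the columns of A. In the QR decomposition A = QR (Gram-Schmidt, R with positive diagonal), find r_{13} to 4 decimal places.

a_1 = (3, -3, -1, -4); ‖a_1‖ = 5.9161, so q_1 = (0.5071, -0.5071, -0.1690, -0.6761).
r_{13} = q_1·a_3 = -1.3522.

r_{13} = -1.3522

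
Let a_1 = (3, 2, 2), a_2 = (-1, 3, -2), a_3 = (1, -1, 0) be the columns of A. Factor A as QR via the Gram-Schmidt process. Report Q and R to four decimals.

Q = [[0.7276, -0.2206, 0.6496], [0.4851, 0.8350, -0.2598], [0.4851, -0.5041, -0.7145]], R = [[4.1231, -0.2425, 0.2425], [0.0000, 3.7338, -1.0555], [0.0000, 0.0000, 0.9094]]

e_1 = a_1/‖a_1‖ = (3, 2, 2)/4.1231 = (0.7276, 0.4851, 0.4851).
r_{12} = e_1·a_2 = -0.2425.
u_2 = a_2 + 0.2425·e_1 = (-0.8235, 3.1176, -1.8824).
‖u_2‖ = 3.7338, so e_2 = (-0.2206, 0.8350, -0.5041).
r_{13} = e_1·a_3 = 0.2425; r_{23} = e_2·a_3 = -1.0555.
u_3 = a_3 − 0.2425·e_1 + 1.0555·e_2 = (0.5907, -0.2363, -0.6498).
‖u_3‖ = 0.9094, so e_3 = (0.6496, -0.2598, -0.7145).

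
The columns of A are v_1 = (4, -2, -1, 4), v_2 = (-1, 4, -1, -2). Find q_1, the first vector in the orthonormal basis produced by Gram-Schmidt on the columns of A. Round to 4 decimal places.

q_1 = (0.6576, -0.3288, -0.1644, 0.6576)

v_1 = (4, -2, -1, 4); ‖v_1‖ = 6.0828, so q_1 = (0.6576, -0.3288, -0.1644, 0.6576).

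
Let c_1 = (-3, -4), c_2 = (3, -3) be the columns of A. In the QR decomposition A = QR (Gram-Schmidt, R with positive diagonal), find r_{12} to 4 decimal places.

c_1 = (-3, -4); ‖c_1‖ = 5.0000, so e_1 = (-0.6000, -0.8000).
r_{12} = e_1·c_2 = 0.6000.

r_{12} = 0.6000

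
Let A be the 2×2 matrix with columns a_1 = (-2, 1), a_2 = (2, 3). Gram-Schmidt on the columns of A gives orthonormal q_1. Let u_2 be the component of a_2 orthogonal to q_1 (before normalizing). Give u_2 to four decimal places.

u_2 = (1.6000, 3.2000)

q_1 = a_1/‖a_1‖ = (-2, 1)/2.2361 = (-0.8944, 0.4472).
r_{12} = q_1·a_2 = -0.4472.
u_2 = a_2 + 0.4472·q_1 = (1.6000, 3.2000).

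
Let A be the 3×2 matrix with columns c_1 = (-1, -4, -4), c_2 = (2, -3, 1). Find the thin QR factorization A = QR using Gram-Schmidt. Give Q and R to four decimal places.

Q = [[-0.1741, 0.6073], [-0.6963, -0.6326], [-0.6963, 0.4807]], R = [[5.7446, 1.0445], [0.0000, 3.5929]]

c_1 = (-1, -4, -4); ‖c_1‖ = 5.7446, so e_1 = (-0.1741, -0.6963, -0.6963).
e_1·c_2 = (-0.1741)·2 + (-0.6963)·(-3) + (-0.6963)·1 = 1.0445.
u_2 = c_2 − 1.0445·e_1 = (2.1818, -2.2727, 1.7273).
‖u_2‖ = 3.5929, so e_2 = (0.6073, -0.6326, 0.4807).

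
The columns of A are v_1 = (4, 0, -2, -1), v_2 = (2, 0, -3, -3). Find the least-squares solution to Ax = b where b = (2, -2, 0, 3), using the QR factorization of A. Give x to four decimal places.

x = (1.1272, -1.0983)

v_1 = (4, 0, -2, -1); ‖v_1‖ = 4.5826, so q_1 = (0.8729, 0.0000, -0.4364, -0.2182).
q_1·v_2 = 0.8729·2 + 0.0000·0 + (-0.4364)·(-3) + (-0.2182)·(-3) = 3.7097.
u_2 = v_2 − 3.7097·q_1 = (-1.2381, 0.0000, -1.3810, -2.1905).
‖u_2‖ = 2.8702, so q_2 = (-0.4314, 0.0000, -0.4811, -0.7632).
Qᵀb = (1.0911, -3.1523).
Back-substitute: x_2 = -3.1523/2.8702 = -1.0983.
x_1 = (1.0911 − 3.7097·(-1.0983))/4.5826 = 1.1272.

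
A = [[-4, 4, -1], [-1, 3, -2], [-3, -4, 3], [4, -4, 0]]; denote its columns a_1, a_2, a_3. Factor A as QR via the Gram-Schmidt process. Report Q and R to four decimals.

a_1 = (-4, -1, -3, 4); ‖a_1‖ = 6.4807, so e_1 = (-0.6172, -0.1543, -0.4629, 0.6172).
e_1·a_2 = (-0.6172)·4 + (-0.1543)·3 + (-0.4629)·(-4) + 0.6172·(-4) = -3.5490.
u_2 = a_2 + 3.5490·e_1 = (1.8095, 2.4524, -5.6429, -1.8095).
‖u_2‖ = 6.6637, so e_2 = (0.2715, 0.3680, -0.8468, -0.2715).
e_1·a_3 = (-0.6172)·(-1) + (-0.1543)·(-2) + (-0.4629)·3 + 0.6172·0 = -0.4629; e_2·a_3 = 0.2715·(-1) + 0.3680·(-2) + (-0.8468)·3 + (-0.2715)·0 = -3.5480.
u_3 = a_3 + 0.4629·e_1 + 3.5480·e_2 = (-0.3223, -0.7657, -0.2188, -0.6777).
‖u_3‖ = 1.0942, so e_3 = (-0.2945, -0.6998, -0.1999, -0.6194).

Q = [[-0.6172, 0.2715, -0.2945], [-0.1543, 0.3680, -0.6998], [-0.4629, -0.8468, -0.1999], [0.6172, -0.2715, -0.6194]], R = [[6.4807, -3.5490, -0.4629], [0.0000, 6.6637, -3.5480], [0.0000, 0.0000, 1.0942]]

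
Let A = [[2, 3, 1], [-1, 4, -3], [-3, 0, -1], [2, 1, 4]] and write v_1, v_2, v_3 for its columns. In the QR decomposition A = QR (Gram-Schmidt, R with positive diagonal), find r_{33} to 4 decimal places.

v_1 = (2, -1, -3, 2); ‖v_1‖ = 4.2426, so q_1 = (0.4714, -0.2357, -0.7071, 0.4714).
q_1·v_2 = 0.4714·3 + (-0.2357)·4 + (-0.7071)·0 + 0.4714·1 = 0.9428.
u_2 = v_2 − 0.9428·q_1 = (2.5556, 4.2222, 0.6667, 0.5556).
‖u_2‖ = 5.0111, so q_2 = (0.5100, 0.8426, 0.1330, 0.1109).
q_1·v_3 = 0.4714·1 + (-0.2357)·(-3) + (-0.7071)·(-1) + 0.4714·4 = 3.7712; q_2·v_3 = 0.5100·1 + 0.8426·(-3) + 0.1330·(-1) + 0.1109·4 = -1.7073.
u_3 = v_3 − 3.7712·q_1 + 1.7073·q_2 = (0.0929, -0.6726, 1.8938, 2.4115).
r_{33} = ‖u_3‖ = 3.1405.

r_{33} = 3.1405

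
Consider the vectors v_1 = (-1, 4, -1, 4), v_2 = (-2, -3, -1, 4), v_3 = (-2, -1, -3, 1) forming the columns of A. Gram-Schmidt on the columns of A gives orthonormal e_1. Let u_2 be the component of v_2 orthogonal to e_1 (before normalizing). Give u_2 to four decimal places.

u_2 = (-1.7941, -3.8235, -0.7941, 3.1765)

e_1 = v_1/‖v_1‖ = (-1, 4, -1, 4)/5.8310 = (-0.1715, 0.6860, -0.1715, 0.6860).
r_{12} = e_1·v_2 = 1.2005.
u_2 = v_2 − 1.2005·e_1 = (-1.7941, -3.8235, -0.7941, 3.1765).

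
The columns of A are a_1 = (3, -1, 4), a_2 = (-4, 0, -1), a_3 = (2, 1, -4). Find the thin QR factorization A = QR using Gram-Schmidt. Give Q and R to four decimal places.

Q = [[0.5883, -0.8053, 0.0733], [-0.1961, -0.2301, -0.9532], [0.7845, 0.5464, -0.2933]], R = [[5.0990, -3.1379, -2.1573], [0.0000, 2.6747, -4.0264], [0.0000, 0.0000, 0.3666]]

e_1 = a_1/‖a_1‖ = (3, -1, 4)/5.0990 = (0.5883, -0.1961, 0.7845).
r_{12} = e_1·a_2 = -3.1379.
u_2 = a_2 + 3.1379·e_1 = (-2.1538, -0.6154, 1.4615).
‖u_2‖ = 2.6747, so e_2 = (-0.8053, -0.2301, 0.5464).
r_{13} = e_1·a_3 = -2.1573; r_{23} = e_2·a_3 = -4.0264.
u_3 = a_3 + 2.1573·e_1 + 4.0264·e_2 = (0.0269, -0.3495, -0.1075).
‖u_3‖ = 0.3666, so e_3 = (0.0733, -0.9532, -0.2933).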